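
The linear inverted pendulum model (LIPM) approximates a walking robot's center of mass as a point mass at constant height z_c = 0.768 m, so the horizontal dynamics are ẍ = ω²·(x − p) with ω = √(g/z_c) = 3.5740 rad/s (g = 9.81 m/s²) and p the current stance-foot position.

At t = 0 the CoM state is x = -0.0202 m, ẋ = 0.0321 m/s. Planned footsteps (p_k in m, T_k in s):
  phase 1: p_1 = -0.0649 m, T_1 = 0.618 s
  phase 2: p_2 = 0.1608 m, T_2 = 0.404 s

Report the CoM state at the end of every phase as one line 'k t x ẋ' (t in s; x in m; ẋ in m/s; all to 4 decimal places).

1 0.6180 0.1814 0.8663
2 1.0220 0.6919 2.0851

phase 1: p=-0.0649, T=0.618, ωT=2.208732, cosh=4.607002, sinh=4.497163; start (x,ẋ)=(-0.020200, 0.032100) → end (x,ẋ)=(0.181424, 0.866342)
phase 2: p=0.1608, T=0.404, ωT=1.443896, cosh=2.236589, sinh=2.000583; start (x,ẋ)=(0.181424, 0.866342) → end (x,ẋ)=(0.691872, 2.085116)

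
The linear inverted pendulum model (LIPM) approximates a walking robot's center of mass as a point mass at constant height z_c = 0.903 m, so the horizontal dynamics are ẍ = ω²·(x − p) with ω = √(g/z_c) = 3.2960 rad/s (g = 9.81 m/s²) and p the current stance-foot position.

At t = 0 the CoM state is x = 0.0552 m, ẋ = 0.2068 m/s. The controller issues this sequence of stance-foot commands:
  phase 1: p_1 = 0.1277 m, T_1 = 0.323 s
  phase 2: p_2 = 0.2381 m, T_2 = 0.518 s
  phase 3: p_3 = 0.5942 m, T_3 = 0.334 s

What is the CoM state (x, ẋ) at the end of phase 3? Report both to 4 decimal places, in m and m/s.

x = -1.1549, ẋ = -5.3434

phase 1: p=0.1277, T=0.323, ωT=1.064608, cosh=1.622283, sinh=1.277420; start (x,ẋ)=(0.055200, 0.206800) → end (x,ẋ)=(0.090233, 0.030236)
phase 2: p=0.2381, T=0.518, ωT=1.707328, cosh=2.847779, sinh=2.666429; start (x,ẋ)=(0.090233, 0.030236) → end (x,ẋ)=(-0.158531, -1.213429)
phase 3: p=0.5942, T=0.334, ωT=1.100864, cosh=1.669673, sinh=1.337090; start (x,ẋ)=(-0.158531, -1.213429) → end (x,ẋ)=(-1.154867, -5.343352)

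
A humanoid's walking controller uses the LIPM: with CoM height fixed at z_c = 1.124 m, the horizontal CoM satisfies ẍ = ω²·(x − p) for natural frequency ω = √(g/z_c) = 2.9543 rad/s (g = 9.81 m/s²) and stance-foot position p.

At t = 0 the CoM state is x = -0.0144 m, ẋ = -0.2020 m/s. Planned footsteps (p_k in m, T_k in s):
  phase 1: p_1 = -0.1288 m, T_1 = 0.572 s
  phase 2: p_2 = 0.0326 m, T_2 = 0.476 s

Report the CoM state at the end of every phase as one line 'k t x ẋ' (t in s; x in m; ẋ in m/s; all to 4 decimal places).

1 0.5720 0.0128 0.3186
2 1.0480 0.1965 0.5766

phase 1: p=-0.1288, T=0.572, ωT=1.689860, cosh=2.801633, sinh=2.617087; start (x,ẋ)=(-0.014400, -0.202000) → end (x,ẋ)=(0.012764, 0.318572)
phase 2: p=0.0326, T=0.476, ωT=1.406247, cosh=2.162836, sinh=1.917775; start (x,ẋ)=(0.012764, 0.318572) → end (x,ẋ)=(0.196497, 0.576633)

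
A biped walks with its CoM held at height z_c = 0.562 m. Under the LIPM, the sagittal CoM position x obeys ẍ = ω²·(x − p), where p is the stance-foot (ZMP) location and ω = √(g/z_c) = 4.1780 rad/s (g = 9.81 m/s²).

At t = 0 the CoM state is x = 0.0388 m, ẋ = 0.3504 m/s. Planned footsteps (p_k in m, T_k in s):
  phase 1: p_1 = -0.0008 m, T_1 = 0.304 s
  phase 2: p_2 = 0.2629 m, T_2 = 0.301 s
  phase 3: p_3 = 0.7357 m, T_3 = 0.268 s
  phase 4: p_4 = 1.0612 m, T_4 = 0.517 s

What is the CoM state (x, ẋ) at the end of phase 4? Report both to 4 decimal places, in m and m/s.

phase 1: p=-0.0008, T=0.304, ωT=1.270112, cosh=1.921026, sinh=1.640226; start (x,ẋ)=(0.038800, 0.350400) → end (x,ẋ)=(0.212835, 0.944501)
phase 2: p=0.2629, T=0.301, ωT=1.257578, cosh=1.900618, sinh=1.616276; start (x,ẋ)=(0.212835, 0.944501) → end (x,ẋ)=(0.533129, 1.457055)
phase 3: p=0.7357, T=0.268, ωT=1.119704, cosh=1.695162, sinh=1.368785; start (x,ẋ)=(0.533129, 1.457055) → end (x,ẋ)=(0.869666, 1.311485)
phase 4: p=1.0612, T=0.517, ωT=2.160026, cosh=4.393343, sinh=4.278020; start (x,ẋ)=(0.869666, 1.311485) → end (x,ẋ)=(1.562608, 2.338409)

x = 1.5626, ẋ = 2.3384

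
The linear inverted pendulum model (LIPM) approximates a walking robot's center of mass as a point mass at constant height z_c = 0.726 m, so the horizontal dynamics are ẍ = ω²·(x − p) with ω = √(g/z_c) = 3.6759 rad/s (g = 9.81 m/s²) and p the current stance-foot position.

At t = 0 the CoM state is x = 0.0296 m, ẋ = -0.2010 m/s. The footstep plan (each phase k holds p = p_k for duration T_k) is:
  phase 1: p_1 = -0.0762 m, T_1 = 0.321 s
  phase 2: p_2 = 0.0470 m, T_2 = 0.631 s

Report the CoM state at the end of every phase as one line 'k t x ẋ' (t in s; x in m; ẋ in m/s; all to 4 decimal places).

phase 1: p=-0.0762, T=0.321, ωT=1.179964, cosh=1.780773, sinh=1.473483; start (x,ẋ)=(0.029600, -0.201000) → end (x,ẋ)=(0.031635, 0.215117)
phase 2: p=0.0470, T=0.631, ωT=2.319493, cosh=5.134419, sinh=5.036096; start (x,ẋ)=(0.031635, 0.215117) → end (x,ẋ)=(0.262827, 0.820063)

1 0.3210 0.0316 0.2151
2 0.9520 0.2628 0.8201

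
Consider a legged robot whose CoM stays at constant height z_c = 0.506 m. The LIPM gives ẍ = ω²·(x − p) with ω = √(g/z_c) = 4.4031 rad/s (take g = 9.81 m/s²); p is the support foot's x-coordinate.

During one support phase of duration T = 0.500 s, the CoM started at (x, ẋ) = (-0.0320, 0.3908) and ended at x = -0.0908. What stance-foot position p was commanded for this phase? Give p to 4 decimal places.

p = 0.0953

ωT = 4.4031·0.500 = 2.201550; cosh(ωT) = 4.574822, sinh(ωT) = 4.464191
x(T) = p + (x₀−p)·cosh(ωT) + (ẋ₀/ω)·sinh(ωT) ⇒ p·(1 − cosh) = x(T) − x₀·cosh − (ẋ₀/ω)·sinh
numerator   = -0.0908 − (-0.0320)·4.574822 − (0.3908/4.4031)·4.464191 = -0.340628
denominator = 1 − 4.574822 = -3.574822
p = -0.340628 / -3.574822 = 0.0953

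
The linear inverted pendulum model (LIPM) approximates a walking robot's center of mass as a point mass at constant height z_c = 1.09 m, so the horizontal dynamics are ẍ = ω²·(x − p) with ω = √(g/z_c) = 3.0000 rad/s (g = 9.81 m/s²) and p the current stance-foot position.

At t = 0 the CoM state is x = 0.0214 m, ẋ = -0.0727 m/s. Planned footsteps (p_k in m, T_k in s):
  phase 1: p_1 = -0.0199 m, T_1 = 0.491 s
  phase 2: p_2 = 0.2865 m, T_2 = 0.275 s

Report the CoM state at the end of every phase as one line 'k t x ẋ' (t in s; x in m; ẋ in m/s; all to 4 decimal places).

1 0.4910 0.0248 0.0891
2 0.7660 -0.0420 -0.6024

phase 1: p=-0.0199, T=0.491, ωT=1.473000, cosh=2.295770, sinh=2.066533; start (x,ẋ)=(0.021400, -0.072700) → end (x,ẋ)=(0.024836, 0.089141)
phase 2: p=0.2865, T=0.275, ωT=0.825000, cosh=1.360058, sinh=0.921823; start (x,ẋ)=(0.024836, 0.089141) → end (x,ẋ)=(-0.041987, -0.602386)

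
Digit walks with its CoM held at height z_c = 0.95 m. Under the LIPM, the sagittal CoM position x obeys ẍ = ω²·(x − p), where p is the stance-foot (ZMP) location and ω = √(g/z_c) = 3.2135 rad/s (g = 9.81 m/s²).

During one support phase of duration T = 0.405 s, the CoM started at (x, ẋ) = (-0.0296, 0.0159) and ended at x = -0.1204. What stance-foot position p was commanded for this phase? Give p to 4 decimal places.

p = 0.0723

ωT = 3.2135·0.405 = 1.301467; cosh(ωT) = 1.973409, sinh(ωT) = 1.701277
x(T) = p + (x₀−p)·cosh(ωT) + (ẋ₀/ω)·sinh(ωT) ⇒ p·(1 − cosh) = x(T) − x₀·cosh − (ẋ₀/ω)·sinh
numerator   = -0.1204 − (-0.0296)·1.973409 − (0.0159/3.2135)·1.701277 = -0.070405
denominator = 1 − 1.973409 = -0.973409
p = -0.070405 / -0.973409 = 0.0723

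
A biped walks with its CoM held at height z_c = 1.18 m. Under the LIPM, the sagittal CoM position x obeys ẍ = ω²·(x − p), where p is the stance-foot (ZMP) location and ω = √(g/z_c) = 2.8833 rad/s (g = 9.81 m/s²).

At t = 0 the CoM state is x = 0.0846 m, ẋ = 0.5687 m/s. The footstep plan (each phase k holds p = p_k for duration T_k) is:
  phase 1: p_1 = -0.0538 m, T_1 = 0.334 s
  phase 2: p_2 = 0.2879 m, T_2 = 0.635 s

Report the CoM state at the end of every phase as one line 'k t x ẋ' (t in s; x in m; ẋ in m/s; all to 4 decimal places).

phase 1: p=-0.0538, T=0.334, ωT=0.963022, cosh=1.500669, sinh=1.118932; start (x,ẋ)=(0.084600, 0.568700) → end (x,ẋ)=(0.374590, 1.299939)
phase 2: p=0.2879, T=0.635, ωT=1.830896, cosh=3.199871, sinh=3.039601; start (x,ẋ)=(0.374590, 1.299939) → end (x,ẋ)=(1.935704, 4.919395)

1 0.3340 0.3746 1.2999
2 0.9690 1.9357 4.9194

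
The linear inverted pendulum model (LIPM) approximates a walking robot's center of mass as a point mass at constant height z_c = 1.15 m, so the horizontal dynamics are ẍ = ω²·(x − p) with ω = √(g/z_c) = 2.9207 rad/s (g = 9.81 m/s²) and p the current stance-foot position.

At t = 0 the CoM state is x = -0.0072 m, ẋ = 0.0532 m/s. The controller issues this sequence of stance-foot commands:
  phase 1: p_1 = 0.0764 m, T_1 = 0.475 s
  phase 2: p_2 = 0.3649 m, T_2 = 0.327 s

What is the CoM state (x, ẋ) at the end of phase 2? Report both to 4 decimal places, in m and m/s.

x = -0.4106, ẋ = -1.9122

phase 1: p=0.0764, T=0.475, ωT=1.387333, cosh=2.126948, sinh=1.877207; start (x,ẋ)=(-0.007200, 0.053200) → end (x,ẋ)=(-0.067220, -0.345205)
phase 2: p=0.3649, T=0.327, ωT=0.955069, cosh=1.491818, sinh=1.107032; start (x,ẋ)=(-0.067220, -0.345205) → end (x,ẋ)=(-0.410587, -1.912160)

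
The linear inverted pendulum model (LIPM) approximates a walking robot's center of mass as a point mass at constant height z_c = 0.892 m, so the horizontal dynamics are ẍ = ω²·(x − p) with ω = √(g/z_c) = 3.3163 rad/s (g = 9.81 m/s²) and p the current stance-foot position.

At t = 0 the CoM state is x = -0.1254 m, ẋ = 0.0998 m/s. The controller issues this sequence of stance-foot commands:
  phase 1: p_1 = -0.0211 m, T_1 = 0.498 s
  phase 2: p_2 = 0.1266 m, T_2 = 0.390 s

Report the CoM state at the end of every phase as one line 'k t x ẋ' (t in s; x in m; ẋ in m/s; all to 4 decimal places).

1 0.4980 -0.2275 -0.5989
2 0.8880 -0.8716 -3.1527

phase 1: p=-0.0211, T=0.498, ωT=1.651517, cosh=2.703323, sinh=2.511564; start (x,ẋ)=(-0.125400, 0.099800) → end (x,ẋ)=(-0.227474, -0.598934)
phase 2: p=0.1266, T=0.390, ωT=1.293357, cosh=1.959675, sinh=1.685327; start (x,ẋ)=(-0.227474, -0.598934) → end (x,ẋ)=(-0.871645, -3.152653)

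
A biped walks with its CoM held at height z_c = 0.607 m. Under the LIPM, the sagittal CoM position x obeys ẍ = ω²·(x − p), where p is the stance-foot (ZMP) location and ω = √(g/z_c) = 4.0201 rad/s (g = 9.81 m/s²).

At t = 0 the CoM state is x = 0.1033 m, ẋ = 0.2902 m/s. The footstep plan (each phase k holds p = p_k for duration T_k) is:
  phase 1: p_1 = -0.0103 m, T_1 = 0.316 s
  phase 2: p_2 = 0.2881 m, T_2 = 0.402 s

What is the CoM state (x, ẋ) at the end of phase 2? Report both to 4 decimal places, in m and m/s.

x = 1.1742, ẋ = 3.7911

phase 1: p=-0.0103, T=0.316, ωT=1.270352, cosh=1.921419, sinh=1.640686; start (x,ẋ)=(0.103300, 0.290200) → end (x,ẋ)=(0.326410, 1.306870)
phase 2: p=0.2881, T=0.402, ωT=1.616080, cosh=2.615999, sinh=2.417323; start (x,ẋ)=(0.326410, 1.306870) → end (x,ẋ)=(1.174151, 3.791060)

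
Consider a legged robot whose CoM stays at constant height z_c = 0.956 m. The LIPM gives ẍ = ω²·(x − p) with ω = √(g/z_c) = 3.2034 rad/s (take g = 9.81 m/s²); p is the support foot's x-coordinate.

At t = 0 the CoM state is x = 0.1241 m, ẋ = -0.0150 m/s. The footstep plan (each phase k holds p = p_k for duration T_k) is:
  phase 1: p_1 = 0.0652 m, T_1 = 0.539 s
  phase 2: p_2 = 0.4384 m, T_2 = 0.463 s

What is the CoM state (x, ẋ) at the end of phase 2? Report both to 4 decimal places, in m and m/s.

phase 1: p=0.0652, T=0.539, ωT=1.726633, cosh=2.899787, sinh=2.721905; start (x,ẋ)=(0.124100, -0.015000) → end (x,ẋ)=(0.223252, 0.470073)
phase 2: p=0.4384, T=0.463, ωT=1.483174, cosh=2.316914, sinh=2.089998; start (x,ẋ)=(0.223252, 0.470073) → end (x,ẋ)=(0.246611, -0.351318)

x = 0.2466, ẋ = -0.3513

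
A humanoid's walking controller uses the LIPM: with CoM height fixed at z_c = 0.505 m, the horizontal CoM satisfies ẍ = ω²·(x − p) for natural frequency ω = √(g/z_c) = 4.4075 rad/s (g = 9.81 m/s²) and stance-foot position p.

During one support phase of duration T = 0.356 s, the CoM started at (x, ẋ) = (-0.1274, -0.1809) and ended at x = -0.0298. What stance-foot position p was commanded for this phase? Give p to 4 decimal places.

p = -0.2549

ωT = 4.4075·0.356 = 1.569070; cosh(ωT) = 2.505209, sinh(ωT) = 2.296971
x(T) = p + (x₀−p)·cosh(ωT) + (ẋ₀/ω)·sinh(ωT) ⇒ p·(1 − cosh) = x(T) − x₀·cosh − (ẋ₀/ω)·sinh
numerator   = -0.0298 − (-0.1274)·2.505209 − (-0.1809/4.4075)·2.296971 = 0.383640
denominator = 1 − 2.505209 = -1.505209
p = 0.383640 / -1.505209 = -0.2549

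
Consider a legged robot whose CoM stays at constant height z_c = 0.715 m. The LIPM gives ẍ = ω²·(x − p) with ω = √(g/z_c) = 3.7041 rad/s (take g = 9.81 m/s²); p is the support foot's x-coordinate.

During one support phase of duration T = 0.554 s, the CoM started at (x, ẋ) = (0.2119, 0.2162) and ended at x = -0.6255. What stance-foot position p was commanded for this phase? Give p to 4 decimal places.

p = 0.5707

ωT = 3.7041·0.554 = 2.052071; cosh(ωT) = 3.956238, sinh(ωT) = 3.827770
x(T) = p + (x₀−p)·cosh(ωT) + (ẋ₀/ω)·sinh(ωT) ⇒ p·(1 − cosh) = x(T) − x₀·cosh − (ẋ₀/ω)·sinh
numerator   = -0.6255 − (0.2119)·3.956238 − (0.2162/3.7041)·3.827770 = -1.687245
denominator = 1 − 3.956238 = -2.956238
p = -1.687245 / -2.956238 = 0.5707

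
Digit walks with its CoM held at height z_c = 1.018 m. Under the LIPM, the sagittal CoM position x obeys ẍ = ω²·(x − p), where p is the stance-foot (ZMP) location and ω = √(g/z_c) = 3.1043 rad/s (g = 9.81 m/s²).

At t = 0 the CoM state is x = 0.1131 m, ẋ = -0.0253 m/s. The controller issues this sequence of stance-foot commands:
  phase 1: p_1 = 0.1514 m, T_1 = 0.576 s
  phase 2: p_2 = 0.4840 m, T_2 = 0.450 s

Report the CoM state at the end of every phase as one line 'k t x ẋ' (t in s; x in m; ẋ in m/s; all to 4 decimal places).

phase 1: p=0.1514, T=0.576, ωT=1.788077, cosh=3.072613, sinh=2.905332; start (x,ẋ)=(0.113100, -0.025300) → end (x,ẋ)=(0.010041, -0.423166)
phase 2: p=0.4840, T=0.450, ωT=1.396935, cosh=2.145072, sinh=1.897718; start (x,ẋ)=(0.010041, -0.423166) → end (x,ẋ)=(-0.791366, -3.699857)

1 0.5760 0.0100 -0.4232
2 1.0260 -0.7914 -3.6999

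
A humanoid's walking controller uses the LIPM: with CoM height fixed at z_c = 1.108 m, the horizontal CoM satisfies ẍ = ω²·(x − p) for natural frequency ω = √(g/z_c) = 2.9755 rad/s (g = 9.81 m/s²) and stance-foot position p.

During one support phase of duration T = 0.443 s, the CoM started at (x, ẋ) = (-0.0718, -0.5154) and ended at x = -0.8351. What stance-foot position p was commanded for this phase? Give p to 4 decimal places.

p = 0.3901

ωT = 2.9755·0.443 = 1.318146; cosh(ωT) = 2.002060, sinh(ωT) = 1.734429
x(T) = p + (x₀−p)·cosh(ωT) + (ẋ₀/ω)·sinh(ωT) ⇒ p·(1 − cosh) = x(T) − x₀·cosh − (ẋ₀/ω)·sinh
numerator   = -0.8351 − (-0.0718)·2.002060 − (-0.5154/2.9755)·1.734429 = -0.390924
denominator = 1 − 2.002060 = -1.002060
p = -0.390924 / -1.002060 = 0.3901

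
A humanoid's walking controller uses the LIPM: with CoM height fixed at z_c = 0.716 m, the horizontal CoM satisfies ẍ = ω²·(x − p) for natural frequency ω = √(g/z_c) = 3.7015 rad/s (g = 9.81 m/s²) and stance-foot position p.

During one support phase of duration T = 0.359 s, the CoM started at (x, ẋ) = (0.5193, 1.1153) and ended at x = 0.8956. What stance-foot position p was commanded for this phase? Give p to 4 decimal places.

p = 0.6690

ωT = 3.7015·0.359 = 1.328838; cosh(ωT) = 2.020719, sinh(ωT) = 1.755935
x(T) = p + (x₀−p)·cosh(ωT) + (ẋ₀/ω)·sinh(ωT) ⇒ p·(1 − cosh) = x(T) − x₀·cosh − (ẋ₀/ω)·sinh
numerator   = 0.8956 − (0.5193)·2.020719 − (1.1153/3.7015)·1.755935 = -0.682841
denominator = 1 − 2.020719 = -1.020719
p = -0.682841 / -1.020719 = 0.6690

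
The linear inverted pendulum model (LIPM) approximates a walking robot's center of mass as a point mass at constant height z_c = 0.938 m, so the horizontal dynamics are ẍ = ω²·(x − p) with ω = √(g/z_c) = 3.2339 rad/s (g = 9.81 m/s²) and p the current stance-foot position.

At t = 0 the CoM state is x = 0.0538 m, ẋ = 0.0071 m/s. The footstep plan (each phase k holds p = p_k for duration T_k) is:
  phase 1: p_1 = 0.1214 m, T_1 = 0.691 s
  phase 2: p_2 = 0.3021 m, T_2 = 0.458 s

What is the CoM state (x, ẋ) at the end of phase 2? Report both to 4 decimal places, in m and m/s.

phase 1: p=0.1214, T=0.691, ωT=2.234625, cosh=4.725004, sinh=4.617972; start (x,ẋ)=(0.053800, 0.007100) → end (x,ẋ)=(-0.187872, -0.975995)
phase 2: p=0.3021, T=0.458, ωT=1.481126, cosh=2.312639, sinh=2.085257; start (x,ẋ)=(-0.187872, -0.975995) → end (x,ẋ)=(-1.460360, -5.561253)

x = -1.4604, ẋ = -5.5613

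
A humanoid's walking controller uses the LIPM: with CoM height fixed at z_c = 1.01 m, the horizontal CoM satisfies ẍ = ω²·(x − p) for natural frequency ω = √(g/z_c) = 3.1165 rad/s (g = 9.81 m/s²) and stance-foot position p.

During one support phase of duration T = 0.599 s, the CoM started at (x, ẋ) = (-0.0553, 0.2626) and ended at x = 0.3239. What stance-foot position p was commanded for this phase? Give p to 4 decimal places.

p = -0.1043

ωT = 3.1165·0.599 = 1.866783; cosh(ωT) = 3.311040, sinh(ωT) = 3.156420
x(T) = p + (x₀−p)·cosh(ωT) + (ẋ₀/ω)·sinh(ωT) ⇒ p·(1 − cosh) = x(T) − x₀·cosh − (ẋ₀/ω)·sinh
numerator   = 0.3239 − (-0.0553)·3.311040 − (0.2626/3.1165)·3.156420 = 0.241037
denominator = 1 − 3.311040 = -2.311040
p = 0.241037 / -2.311040 = -0.1043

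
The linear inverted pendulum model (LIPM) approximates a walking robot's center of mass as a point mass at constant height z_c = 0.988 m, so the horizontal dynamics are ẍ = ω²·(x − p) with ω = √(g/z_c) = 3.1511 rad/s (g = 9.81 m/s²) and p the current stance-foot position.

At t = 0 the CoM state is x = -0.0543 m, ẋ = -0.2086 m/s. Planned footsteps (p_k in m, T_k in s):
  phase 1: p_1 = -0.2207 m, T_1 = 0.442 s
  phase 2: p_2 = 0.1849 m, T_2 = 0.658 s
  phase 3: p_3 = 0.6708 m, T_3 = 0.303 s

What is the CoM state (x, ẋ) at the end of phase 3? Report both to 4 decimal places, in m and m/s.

phase 1: p=-0.2207, T=0.442, ωT=1.392786, cosh=2.137217, sinh=1.888835; start (x,ẋ)=(-0.054300, -0.208600) → end (x,ẋ)=(0.009894, 0.544574)
phase 2: p=0.1849, T=0.658, ωT=2.073424, cosh=4.038879, sinh=3.913124; start (x,ẋ)=(0.009894, 0.544574) → end (x,ẋ)=(0.154338, 0.041528)
phase 3: p=0.6708, T=0.303, ωT=0.954783, cosh=1.491502, sinh=1.106606; start (x,ẋ)=(0.154338, 0.041528) → end (x,ẋ)=(-0.084920, -1.738977)

x = -0.0849, ẋ = -1.7390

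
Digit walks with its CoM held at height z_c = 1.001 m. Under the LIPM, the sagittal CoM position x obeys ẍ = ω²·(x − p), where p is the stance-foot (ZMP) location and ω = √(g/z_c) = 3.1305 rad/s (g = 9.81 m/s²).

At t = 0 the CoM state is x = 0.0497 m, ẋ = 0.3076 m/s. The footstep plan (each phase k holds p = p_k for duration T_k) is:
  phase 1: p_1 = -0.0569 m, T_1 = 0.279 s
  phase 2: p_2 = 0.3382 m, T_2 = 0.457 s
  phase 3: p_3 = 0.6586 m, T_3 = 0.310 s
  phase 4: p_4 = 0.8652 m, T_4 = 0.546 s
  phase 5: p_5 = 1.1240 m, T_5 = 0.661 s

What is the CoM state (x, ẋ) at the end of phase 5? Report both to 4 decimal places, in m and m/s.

x = 0.1278, ẋ = -2.9904

phase 1: p=-0.0569, T=0.279, ωT=0.873410, cosh=1.406294, sinh=0.988769; start (x,ẋ)=(0.049700, 0.307600) → end (x,ẋ)=(0.190166, 0.762539)
phase 2: p=0.3382, T=0.457, ωT=1.430639, cosh=2.210262, sinh=1.971106; start (x,ẋ)=(0.190166, 0.762539) → end (x,ẋ)=(0.491137, 0.771964)
phase 3: p=0.6586, T=0.310, ωT=0.970455, cosh=1.509028, sinh=1.130117; start (x,ẋ)=(0.491137, 0.771964) → end (x,ẋ)=(0.684574, 0.572458)
phase 4: p=0.8652, T=0.546, ωT=1.709253, cosh=2.852917, sinh=2.671916; start (x,ẋ)=(0.684574, 0.572458) → end (x,ẋ)=(0.838488, 0.122341)
phase 5: p=1.1240, T=0.661, ωT=2.069260, cosh=4.022622, sinh=3.896343; start (x,ẋ)=(0.838488, 0.122341) → end (x,ẋ)=(0.127763, -2.990403)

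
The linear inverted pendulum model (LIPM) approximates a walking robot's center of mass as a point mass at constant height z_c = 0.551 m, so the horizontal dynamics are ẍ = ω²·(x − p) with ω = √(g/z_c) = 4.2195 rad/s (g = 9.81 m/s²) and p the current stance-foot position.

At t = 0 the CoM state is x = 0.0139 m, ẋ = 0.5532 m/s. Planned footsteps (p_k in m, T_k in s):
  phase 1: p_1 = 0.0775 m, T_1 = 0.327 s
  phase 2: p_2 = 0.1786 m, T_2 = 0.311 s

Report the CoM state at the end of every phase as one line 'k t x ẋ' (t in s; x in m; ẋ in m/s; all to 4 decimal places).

phase 1: p=0.0775, T=0.327, ωT=1.379776, cosh=2.112824, sinh=1.861189; start (x,ẋ)=(0.013900, 0.553200) → end (x,ẋ)=(0.187137, 0.669345)
phase 2: p=0.1786, T=0.311, ωT=1.312264, cosh=1.991893, sinh=1.722683; start (x,ẋ)=(0.187137, 0.669345) → end (x,ẋ)=(0.468876, 1.395316)

1 0.3270 0.1871 0.6693
2 0.6380 0.4689 1.3953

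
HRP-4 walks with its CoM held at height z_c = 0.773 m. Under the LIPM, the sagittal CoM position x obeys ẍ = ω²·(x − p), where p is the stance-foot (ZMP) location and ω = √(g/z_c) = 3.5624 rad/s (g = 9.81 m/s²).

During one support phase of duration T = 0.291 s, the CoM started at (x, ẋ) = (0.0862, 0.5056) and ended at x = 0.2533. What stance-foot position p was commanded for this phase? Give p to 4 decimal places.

ωT = 3.5624·0.291 = 1.036658; cosh(ωT) = 1.587208, sinh(ωT) = 1.232570
x(T) = p + (x₀−p)·cosh(ωT) + (ẋ₀/ω)·sinh(ωT) ⇒ p·(1 − cosh) = x(T) − x₀·cosh − (ẋ₀/ω)·sinh
numerator   = 0.2533 − (0.0862)·1.587208 − (0.5056/3.5624)·1.232570 = -0.058452
denominator = 1 − 1.587208 = -0.587208
p = -0.058452 / -0.587208 = 0.0995

p = 0.0995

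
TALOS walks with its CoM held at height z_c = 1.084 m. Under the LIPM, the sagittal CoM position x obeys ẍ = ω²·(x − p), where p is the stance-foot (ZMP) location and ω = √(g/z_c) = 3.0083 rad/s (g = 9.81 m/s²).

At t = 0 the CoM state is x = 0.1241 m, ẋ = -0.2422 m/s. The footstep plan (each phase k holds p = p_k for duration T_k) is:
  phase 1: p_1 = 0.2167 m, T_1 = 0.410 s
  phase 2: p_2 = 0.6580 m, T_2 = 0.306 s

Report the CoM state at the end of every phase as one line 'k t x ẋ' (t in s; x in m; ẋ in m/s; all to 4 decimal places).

phase 1: p=0.2167, T=0.410, ωT=1.233403, cosh=1.862096, sinh=1.570796; start (x,ẋ)=(0.124100, -0.242200) → end (x,ẋ)=(-0.082196, -0.888574)
phase 2: p=0.6580, T=0.306, ωT=0.920540, cosh=1.454475, sinh=1.056171; start (x,ẋ)=(-0.082196, -0.888574) → end (x,ẋ)=(-0.730561, -3.644216)

1 0.4100 -0.0822 -0.8886
2 0.7160 -0.7306 -3.6442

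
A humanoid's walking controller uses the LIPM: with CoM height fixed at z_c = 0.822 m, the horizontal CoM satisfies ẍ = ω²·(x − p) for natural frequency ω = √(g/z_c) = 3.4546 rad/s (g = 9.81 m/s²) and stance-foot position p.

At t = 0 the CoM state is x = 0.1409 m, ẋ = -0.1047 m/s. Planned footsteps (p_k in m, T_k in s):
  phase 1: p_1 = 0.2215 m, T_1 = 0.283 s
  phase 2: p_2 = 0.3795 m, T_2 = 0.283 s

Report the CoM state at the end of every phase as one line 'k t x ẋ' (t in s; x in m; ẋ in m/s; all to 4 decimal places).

1 0.2830 0.0646 -0.4766
2 0.5660 -0.2556 -1.9641

phase 1: p=0.2215, T=0.283, ωT=0.977652, cosh=1.517200, sinh=1.141007; start (x,ẋ)=(0.140900, -0.104700) → end (x,ẋ)=(0.064633, -0.476554)
phase 2: p=0.3795, T=0.283, ωT=0.977652, cosh=1.517200, sinh=1.141007; start (x,ẋ)=(0.064633, -0.476554) → end (x,ẋ)=(-0.255616, -1.964147)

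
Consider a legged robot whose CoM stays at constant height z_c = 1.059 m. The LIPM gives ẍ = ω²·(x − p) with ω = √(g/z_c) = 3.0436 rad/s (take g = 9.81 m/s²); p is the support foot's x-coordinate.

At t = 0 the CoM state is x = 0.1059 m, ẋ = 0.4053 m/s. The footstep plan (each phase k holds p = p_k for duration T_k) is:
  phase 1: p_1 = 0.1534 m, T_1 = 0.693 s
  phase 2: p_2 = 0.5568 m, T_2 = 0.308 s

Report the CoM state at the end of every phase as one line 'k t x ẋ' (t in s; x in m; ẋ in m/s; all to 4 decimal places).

phase 1: p=0.1534, T=0.693, ωT=2.109215, cosh=4.181550, sinh=4.060217; start (x,ẋ)=(0.105900, 0.405300) → end (x,ẋ)=(0.495454, 1.107793)
phase 2: p=0.5568, T=0.308, ωT=0.937429, cosh=1.472521, sinh=1.080887; start (x,ẋ)=(0.495454, 1.107793) → end (x,ẋ)=(0.859882, 1.429432)

1 0.6930 0.4955 1.1078
2 1.0010 0.8599 1.4294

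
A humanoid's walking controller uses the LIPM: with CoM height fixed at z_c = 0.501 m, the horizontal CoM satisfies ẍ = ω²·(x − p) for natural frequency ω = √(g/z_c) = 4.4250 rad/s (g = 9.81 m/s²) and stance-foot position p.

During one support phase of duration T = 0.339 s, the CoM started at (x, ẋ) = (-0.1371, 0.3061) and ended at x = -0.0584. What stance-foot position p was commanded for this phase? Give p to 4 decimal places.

p = -0.0864

ωT = 4.4250·0.339 = 1.500075; cosh(ωT) = 2.352569, sinh(ωT) = 2.129456
x(T) = p + (x₀−p)·cosh(ωT) + (ẋ₀/ω)·sinh(ωT) ⇒ p·(1 − cosh) = x(T) − x₀·cosh − (ẋ₀/ω)·sinh
numerator   = -0.0584 − (-0.1371)·2.352569 − (0.3061/4.4250)·2.129456 = 0.116832
denominator = 1 − 2.352569 = -1.352569
p = 0.116832 / -1.352569 = -0.0864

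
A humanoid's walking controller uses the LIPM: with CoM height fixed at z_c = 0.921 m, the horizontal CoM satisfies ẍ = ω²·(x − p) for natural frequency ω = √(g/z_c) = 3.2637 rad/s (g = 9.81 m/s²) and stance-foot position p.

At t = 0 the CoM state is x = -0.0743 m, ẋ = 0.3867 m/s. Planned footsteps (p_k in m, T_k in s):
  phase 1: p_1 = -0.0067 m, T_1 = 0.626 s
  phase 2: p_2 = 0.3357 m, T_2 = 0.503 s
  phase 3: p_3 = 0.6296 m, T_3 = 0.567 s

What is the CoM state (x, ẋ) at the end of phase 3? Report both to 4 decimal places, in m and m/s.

x = 0.4896, ẋ = -0.2696

phase 1: p=-0.0067, T=0.626, ωT=2.043076, cosh=3.921966, sinh=3.792337; start (x,ẋ)=(-0.074300, 0.386700) → end (x,ẋ)=(0.177511, 0.679936)
phase 2: p=0.3357, T=0.503, ωT=1.641641, cosh=2.678649, sinh=2.484987; start (x,ẋ)=(0.177511, 0.679936) → end (x,ẋ)=(0.429671, 0.538354)
phase 3: p=0.6296, T=0.567, ωT=1.850518, cosh=3.260135, sinh=3.102979; start (x,ẋ)=(0.429671, 0.538354) → end (x,ẋ)=(0.489647, -0.269614)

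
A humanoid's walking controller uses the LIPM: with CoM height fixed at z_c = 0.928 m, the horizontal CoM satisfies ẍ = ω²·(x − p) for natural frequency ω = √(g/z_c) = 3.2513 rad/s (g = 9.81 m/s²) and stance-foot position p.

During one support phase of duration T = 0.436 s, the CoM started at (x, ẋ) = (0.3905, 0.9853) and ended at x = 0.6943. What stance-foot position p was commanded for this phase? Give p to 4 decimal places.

ωT = 3.2513·0.436 = 1.417567; cosh(ωT) = 2.184685, sinh(ωT) = 1.942382
x(T) = p + (x₀−p)·cosh(ωT) + (ẋ₀/ω)·sinh(ωT) ⇒ p·(1 − cosh) = x(T) − x₀·cosh − (ẋ₀/ω)·sinh
numerator   = 0.6943 − (0.3905)·2.184685 − (0.9853/3.2513)·1.942382 = -0.747454
denominator = 1 − 2.184685 = -1.184685
p = -0.747454 / -1.184685 = 0.6309

p = 0.6309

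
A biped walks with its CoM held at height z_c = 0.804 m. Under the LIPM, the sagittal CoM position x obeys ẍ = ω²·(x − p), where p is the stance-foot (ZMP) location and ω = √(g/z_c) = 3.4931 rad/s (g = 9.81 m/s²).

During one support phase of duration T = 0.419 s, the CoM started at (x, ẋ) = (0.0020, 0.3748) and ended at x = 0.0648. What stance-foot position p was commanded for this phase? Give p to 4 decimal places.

ωT = 3.4931·0.419 = 1.463609; cosh(ωT) = 2.276464, sinh(ωT) = 2.045064
x(T) = p + (x₀−p)·cosh(ωT) + (ẋ₀/ω)·sinh(ωT) ⇒ p·(1 − cosh) = x(T) − x₀·cosh − (ẋ₀/ω)·sinh
numerator   = 0.0648 − (0.0020)·2.276464 − (0.3748/3.4931)·2.045064 = -0.159183
denominator = 1 − 2.276464 = -1.276464
p = -0.159183 / -1.276464 = 0.1247

p = 0.1247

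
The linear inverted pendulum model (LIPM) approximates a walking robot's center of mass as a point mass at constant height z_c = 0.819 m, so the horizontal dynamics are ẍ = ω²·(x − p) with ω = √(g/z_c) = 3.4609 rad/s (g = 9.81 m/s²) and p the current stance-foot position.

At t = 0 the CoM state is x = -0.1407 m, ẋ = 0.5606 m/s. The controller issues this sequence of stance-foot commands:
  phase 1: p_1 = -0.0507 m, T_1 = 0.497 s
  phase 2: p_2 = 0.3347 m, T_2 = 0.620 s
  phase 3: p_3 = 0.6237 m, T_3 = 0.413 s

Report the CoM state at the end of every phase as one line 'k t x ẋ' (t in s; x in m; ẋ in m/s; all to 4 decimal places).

1 0.4970 0.1277 0.7737
2 1.1170 0.3805 0.3328
3 1.5300 0.2761 -0.9219

phase 1: p=-0.0507, T=0.497, ωT=1.720067, cosh=2.881979, sinh=2.702925; start (x,ẋ)=(-0.140700, 0.560600) → end (x,ẋ)=(0.127744, 0.773728)
phase 2: p=0.3347, T=0.620, ωT=2.145758, cosh=4.332749, sinh=4.215770; start (x,ẋ)=(0.127744, 0.773728) → end (x,ẋ)=(0.380501, 0.332811)
phase 3: p=0.6237, T=0.413, ωT=1.429352, cosh=2.207728, sinh=1.968263; start (x,ẋ)=(0.380501, 0.332811) → end (x,ẋ)=(0.276058, -0.921903)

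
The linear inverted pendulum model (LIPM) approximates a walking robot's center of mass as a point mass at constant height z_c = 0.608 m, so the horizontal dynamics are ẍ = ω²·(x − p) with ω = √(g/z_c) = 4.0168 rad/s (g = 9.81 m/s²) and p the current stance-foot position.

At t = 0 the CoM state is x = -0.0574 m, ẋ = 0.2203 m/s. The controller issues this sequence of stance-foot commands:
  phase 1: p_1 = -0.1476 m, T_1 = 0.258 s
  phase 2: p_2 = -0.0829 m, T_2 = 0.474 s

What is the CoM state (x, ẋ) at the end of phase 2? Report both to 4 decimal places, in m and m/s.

phase 1: p=-0.1476, T=0.258, ωT=1.036334, cosh=1.586809, sinh=1.232056; start (x,ẋ)=(-0.057400, 0.220300) → end (x,ẋ)=(0.063102, 0.795967)
phase 2: p=-0.0829, T=0.474, ωT=1.903963, cosh=3.430711, sinh=3.281734; start (x,ẋ)=(0.063102, 0.795967) → end (x,ẋ)=(1.068297, 4.655339)

x = 1.0683, ẋ = 4.6553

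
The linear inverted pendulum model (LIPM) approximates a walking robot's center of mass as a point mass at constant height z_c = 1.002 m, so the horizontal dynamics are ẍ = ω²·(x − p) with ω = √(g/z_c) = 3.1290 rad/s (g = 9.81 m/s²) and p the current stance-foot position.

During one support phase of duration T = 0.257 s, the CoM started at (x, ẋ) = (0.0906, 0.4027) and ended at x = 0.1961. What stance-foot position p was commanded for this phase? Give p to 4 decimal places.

ωT = 3.1290·0.257 = 0.804153; cosh(ωT) = 1.341135, sinh(ωT) = 0.893668
x(T) = p + (x₀−p)·cosh(ωT) + (ẋ₀/ω)·sinh(ωT) ⇒ p·(1 − cosh) = x(T) − x₀·cosh − (ẋ₀/ω)·sinh
numerator   = 0.1961 − (0.0906)·1.341135 − (0.4027/3.1290)·0.893668 = -0.040421
denominator = 1 − 1.341135 = -0.341135
p = -0.040421 / -0.341135 = 0.1185

p = 0.1185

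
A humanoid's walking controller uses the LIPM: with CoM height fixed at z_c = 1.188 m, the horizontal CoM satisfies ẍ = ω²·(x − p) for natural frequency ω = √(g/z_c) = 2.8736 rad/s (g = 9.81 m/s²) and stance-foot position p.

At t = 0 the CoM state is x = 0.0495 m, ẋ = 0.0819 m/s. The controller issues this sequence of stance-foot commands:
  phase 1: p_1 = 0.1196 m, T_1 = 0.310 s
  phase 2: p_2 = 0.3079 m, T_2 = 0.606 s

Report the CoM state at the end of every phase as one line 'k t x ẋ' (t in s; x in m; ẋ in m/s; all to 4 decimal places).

1 0.3100 0.0487 -0.0875
2 0.9160 -0.5385 -2.3170

phase 1: p=0.1196, T=0.310, ωT=0.890816, cosh=1.423719, sinh=1.013398; start (x,ẋ)=(0.049500, 0.081900) → end (x,ẋ)=(0.048680, -0.087536)
phase 2: p=0.3079, T=0.606, ωT=1.741402, cosh=2.940304, sinh=2.765030; start (x,ẋ)=(0.048680, -0.087536) → end (x,ẋ)=(-0.538514, -2.317038)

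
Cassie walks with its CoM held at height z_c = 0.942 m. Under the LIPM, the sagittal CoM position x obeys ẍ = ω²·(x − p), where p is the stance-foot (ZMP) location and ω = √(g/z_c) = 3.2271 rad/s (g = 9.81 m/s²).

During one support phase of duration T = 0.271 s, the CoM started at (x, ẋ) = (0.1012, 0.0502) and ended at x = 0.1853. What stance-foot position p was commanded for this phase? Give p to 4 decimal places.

ωT = 3.2271·0.271 = 0.874544; cosh(ωT) = 1.407417, sinh(ωT) = 0.990365
x(T) = p + (x₀−p)·cosh(ωT) + (ẋ₀/ω)·sinh(ωT) ⇒ p·(1 − cosh) = x(T) − x₀·cosh − (ẋ₀/ω)·sinh
numerator   = 0.1853 − (0.1012)·1.407417 − (0.0502/3.2271)·0.990365 = 0.027464
denominator = 1 − 1.407417 = -0.407417
p = 0.027464 / -0.407417 = -0.0674

p = -0.0674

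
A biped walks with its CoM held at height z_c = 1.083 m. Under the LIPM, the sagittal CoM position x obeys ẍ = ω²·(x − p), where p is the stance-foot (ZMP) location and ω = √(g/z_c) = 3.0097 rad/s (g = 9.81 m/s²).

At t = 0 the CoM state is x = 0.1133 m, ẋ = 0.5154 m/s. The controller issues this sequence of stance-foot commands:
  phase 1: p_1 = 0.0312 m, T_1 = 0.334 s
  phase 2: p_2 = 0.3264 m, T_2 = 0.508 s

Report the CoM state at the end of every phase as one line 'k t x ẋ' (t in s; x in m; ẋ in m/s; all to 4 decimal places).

1 0.3340 0.3610 1.0909
2 0.8420 1.2068 2.8636

phase 1: p=0.0312, T=0.334, ωT=1.005240, cosh=1.549260, sinh=1.183303; start (x,ẋ)=(0.113300, 0.515400) → end (x,ẋ)=(0.361030, 1.090878)
phase 2: p=0.3264, T=0.508, ωT=1.528928, cosh=2.414997, sinh=2.198229; start (x,ẋ)=(0.361030, 1.090878) → end (x,ẋ)=(1.206790, 2.863584)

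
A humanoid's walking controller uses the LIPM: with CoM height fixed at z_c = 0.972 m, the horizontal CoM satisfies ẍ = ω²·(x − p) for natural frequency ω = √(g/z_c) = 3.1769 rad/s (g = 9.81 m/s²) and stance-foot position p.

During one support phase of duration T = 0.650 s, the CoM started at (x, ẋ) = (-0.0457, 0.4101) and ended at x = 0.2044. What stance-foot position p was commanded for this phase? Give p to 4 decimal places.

ωT = 3.1769·0.650 = 2.064985; cosh(ωT) = 4.006000, sinh(ωT) = 3.879180
x(T) = p + (x₀−p)·cosh(ωT) + (ẋ₀/ω)·sinh(ωT) ⇒ p·(1 − cosh) = x(T) − x₀·cosh − (ẋ₀/ω)·sinh
numerator   = 0.2044 − (-0.0457)·4.006000 − (0.4101/3.1769)·3.879180 = -0.113282
denominator = 1 − 4.006000 = -3.006000
p = -0.113282 / -3.006000 = 0.0377

p = 0.0377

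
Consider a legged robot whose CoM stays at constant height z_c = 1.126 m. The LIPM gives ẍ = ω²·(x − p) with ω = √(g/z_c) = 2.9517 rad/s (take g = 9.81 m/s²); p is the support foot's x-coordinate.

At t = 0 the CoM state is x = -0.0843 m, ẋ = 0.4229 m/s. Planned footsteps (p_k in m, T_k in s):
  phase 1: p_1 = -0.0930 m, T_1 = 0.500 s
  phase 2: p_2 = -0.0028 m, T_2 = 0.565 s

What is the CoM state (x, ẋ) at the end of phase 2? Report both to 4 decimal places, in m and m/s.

phase 1: p=-0.0930, T=0.500, ωT=1.475850, cosh=2.301669, sinh=2.073084; start (x,ẋ)=(-0.084300, 0.422900) → end (x,ẋ)=(0.224042, 1.026612)
phase 2: p=-0.0028, T=0.565, ωT=1.667710, cosh=2.744349, sinh=2.555670; start (x,ẋ)=(0.224042, 1.026612) → end (x,ẋ)=(1.508606, 4.528583)

x = 1.5086, ẋ = 4.5286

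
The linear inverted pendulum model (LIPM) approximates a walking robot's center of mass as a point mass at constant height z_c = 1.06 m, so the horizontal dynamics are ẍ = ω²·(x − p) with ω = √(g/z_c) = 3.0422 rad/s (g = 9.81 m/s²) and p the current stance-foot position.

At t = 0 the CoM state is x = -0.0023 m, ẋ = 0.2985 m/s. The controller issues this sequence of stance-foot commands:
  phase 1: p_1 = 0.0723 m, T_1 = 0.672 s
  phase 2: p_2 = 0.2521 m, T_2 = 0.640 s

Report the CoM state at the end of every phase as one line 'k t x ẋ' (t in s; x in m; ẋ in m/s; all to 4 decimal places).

phase 1: p=0.0723, T=0.672, ωT=2.044358, cosh=3.926832, sinh=3.797369; start (x,ẋ)=(-0.002300, 0.298500) → end (x,ẋ)=(0.151955, 0.310354)
phase 2: p=0.2521, T=0.640, ωT=1.947008, cosh=3.575195, sinh=3.432494; start (x,ẋ)=(0.151955, 0.310354) → end (x,ẋ)=(0.244233, 0.063831)

1 0.6720 0.1520 0.3104
2 1.3120 0.2442 0.0638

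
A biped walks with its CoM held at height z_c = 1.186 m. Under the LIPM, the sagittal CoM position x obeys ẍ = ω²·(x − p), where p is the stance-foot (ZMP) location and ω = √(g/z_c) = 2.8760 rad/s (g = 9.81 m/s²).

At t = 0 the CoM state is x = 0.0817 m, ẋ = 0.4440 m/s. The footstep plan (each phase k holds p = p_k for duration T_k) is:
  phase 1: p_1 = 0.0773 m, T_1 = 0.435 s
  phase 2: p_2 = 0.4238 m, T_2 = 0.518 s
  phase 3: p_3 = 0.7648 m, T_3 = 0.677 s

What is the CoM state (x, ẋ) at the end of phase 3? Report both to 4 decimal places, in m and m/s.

phase 1: p=0.0773, T=0.435, ωT=1.251060, cosh=1.890123, sinh=1.603922; start (x,ẋ)=(0.081700, 0.444000) → end (x,ẋ)=(0.333232, 0.859511)
phase 2: p=0.4238, T=0.518, ωT=1.489768, cosh=2.330746, sinh=2.105321; start (x,ẋ)=(0.333232, 0.859511) → end (x,ẋ)=(0.841897, 1.454920)
phase 3: p=0.7648, T=0.677, ωT=1.947052, cosh=3.575346, sinh=3.432652; start (x,ẋ)=(0.841897, 1.454920) → end (x,ẋ)=(2.776970, 5.962968)

x = 2.7770, ẋ = 5.9630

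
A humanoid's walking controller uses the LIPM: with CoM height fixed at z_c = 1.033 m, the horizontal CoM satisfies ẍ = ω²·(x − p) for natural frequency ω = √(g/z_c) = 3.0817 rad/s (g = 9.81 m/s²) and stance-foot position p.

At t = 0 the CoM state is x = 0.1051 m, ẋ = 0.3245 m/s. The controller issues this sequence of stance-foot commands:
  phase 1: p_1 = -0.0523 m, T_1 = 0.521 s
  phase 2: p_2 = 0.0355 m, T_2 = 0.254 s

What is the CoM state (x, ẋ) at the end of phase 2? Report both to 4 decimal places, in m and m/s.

phase 1: p=-0.0523, T=0.521, ωT=1.605566, cosh=2.590726, sinh=2.389950; start (x,ẋ)=(0.105100, 0.324500) → end (x,ẋ)=(0.607140, 1.999959)
phase 2: p=0.0355, T=0.254, ωT=0.782752, cosh=1.322315, sinh=0.865169; start (x,ẋ)=(0.607140, 1.999959) → end (x,ẋ)=(1.352864, 4.168676)

x = 1.3529, ẋ = 4.1687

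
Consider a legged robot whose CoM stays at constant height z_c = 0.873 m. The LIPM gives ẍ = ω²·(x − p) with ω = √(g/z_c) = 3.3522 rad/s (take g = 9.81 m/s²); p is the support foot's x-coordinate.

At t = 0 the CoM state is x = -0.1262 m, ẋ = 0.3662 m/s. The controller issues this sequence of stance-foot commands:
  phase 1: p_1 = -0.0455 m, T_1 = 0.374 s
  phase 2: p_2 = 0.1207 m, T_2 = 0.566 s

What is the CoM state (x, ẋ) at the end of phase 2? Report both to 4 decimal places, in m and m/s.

phase 1: p=-0.0455, T=0.374, ωT=1.253723, cosh=1.894401, sinh=1.608960; start (x,ẋ)=(-0.126200, 0.366200) → end (x,ẋ)=(-0.022613, 0.258469)
phase 2: p=0.1207, T=0.566, ωT=1.897345, cosh=3.409067, sinh=3.259101; start (x,ẋ)=(-0.022613, 0.258469) → end (x,ẋ)=(-0.116571, -0.684573)

x = -0.1166, ẋ = -0.6846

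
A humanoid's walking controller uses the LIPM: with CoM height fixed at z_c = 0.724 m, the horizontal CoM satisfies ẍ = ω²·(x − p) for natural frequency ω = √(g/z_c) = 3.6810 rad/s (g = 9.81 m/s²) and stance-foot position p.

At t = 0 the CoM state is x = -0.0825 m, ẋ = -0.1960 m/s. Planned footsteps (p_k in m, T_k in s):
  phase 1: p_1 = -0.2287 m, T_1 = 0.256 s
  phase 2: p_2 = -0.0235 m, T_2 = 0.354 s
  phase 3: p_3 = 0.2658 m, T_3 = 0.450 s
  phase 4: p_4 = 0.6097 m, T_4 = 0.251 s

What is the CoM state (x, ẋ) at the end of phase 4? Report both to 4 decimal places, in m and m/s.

phase 1: p=-0.2287, T=0.256, ωT=0.942336, cosh=1.477842, sinh=1.088126; start (x,ẋ)=(-0.082500, -0.196000) → end (x,ẋ)=(-0.070578, 0.295931)
phase 2: p=-0.0235, T=0.354, ωT=1.303074, cosh=1.976144, sinh=1.704449; start (x,ẋ)=(-0.070578, 0.295931) → end (x,ẋ)=(0.020495, 0.289430)
phase 3: p=0.2658, T=0.450, ωT=1.656450, cosh=2.715744, sinh=2.524929; start (x,ẋ)=(0.020495, 0.289430) → end (x,ẋ)=(-0.201856, -1.493915)
phase 4: p=0.6097, T=0.251, ωT=0.923931, cosh=1.458065, sinh=1.061109; start (x,ẋ)=(-0.201856, -1.493915) → end (x,ẋ)=(-1.004247, -5.348118)

x = -1.0042, ẋ = -5.3481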